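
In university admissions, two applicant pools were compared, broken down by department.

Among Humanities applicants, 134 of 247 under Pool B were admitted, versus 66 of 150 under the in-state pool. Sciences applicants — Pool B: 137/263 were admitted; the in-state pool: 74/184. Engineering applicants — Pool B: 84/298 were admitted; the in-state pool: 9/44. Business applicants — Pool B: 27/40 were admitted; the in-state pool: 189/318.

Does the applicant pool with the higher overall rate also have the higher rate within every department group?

No

Humanities: Pool B 134/247 = 54.3%, the in-state pool 66/150 = 44.0% → Pool B
Sciences: Pool B 137/263 = 52.1%, the in-state pool 74/184 = 40.2% → Pool B
Engineering: Pool B 84/298 = 28.2%, the in-state pool 9/44 = 20.5% → Pool B
Business: Pool B 27/40 = 67.5%, the in-state pool 189/318 = 59.4% → Pool B
Overall: Pool B 382/848 = 45.0%, the in-state pool 338/696 = 48.6% → the in-state pool
Pool B wins each department group but the in-state pool wins overall — the comparison reverses. Pool B's applicants skew toward Engineering, which has a lower base rate.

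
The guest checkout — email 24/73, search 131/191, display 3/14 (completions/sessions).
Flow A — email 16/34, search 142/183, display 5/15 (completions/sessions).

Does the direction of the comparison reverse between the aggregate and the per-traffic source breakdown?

No

Email: the guest checkout 24/73 = 32.9%, Flow A 16/34 = 47.1% → Flow A
Search: the guest checkout 131/191 = 68.6%, Flow A 142/183 = 77.6% → Flow A
Display: the guest checkout 3/14 = 21.4%, Flow A 5/15 = 33.3% → Flow A
Overall: the guest checkout 158/278 = 56.8%, Flow A 163/232 = 70.3% → Flow A
Flow A wins overall and in every traffic group — no reversal.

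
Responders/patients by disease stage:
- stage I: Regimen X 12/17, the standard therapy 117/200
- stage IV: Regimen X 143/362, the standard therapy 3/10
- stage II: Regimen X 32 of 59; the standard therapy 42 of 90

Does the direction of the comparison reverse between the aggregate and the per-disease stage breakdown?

Yes

Stage I: Regimen X 12/17 = 70.6%, the standard therapy 117/200 = 58.5% → Regimen X
Stage IV: Regimen X 143/362 = 39.5%, the standard therapy 3/10 = 30.0% → Regimen X
Stage II: Regimen X 32/59 = 54.2%, the standard therapy 42/90 = 46.7% → Regimen X
Overall: Regimen X 187/438 = 42.7%, the standard therapy 162/300 = 54.0% → the standard therapy
Regimen X wins each disease group but the standard therapy wins overall — the comparison reverses. Regimen X's patients skew toward stage IV, which has a lower base rate.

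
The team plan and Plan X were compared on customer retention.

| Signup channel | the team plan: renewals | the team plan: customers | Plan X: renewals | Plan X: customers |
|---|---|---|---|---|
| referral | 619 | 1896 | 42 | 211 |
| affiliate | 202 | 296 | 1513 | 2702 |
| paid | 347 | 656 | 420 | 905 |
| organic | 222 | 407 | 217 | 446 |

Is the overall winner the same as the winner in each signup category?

No

Referral: the team plan 619/1896 = 32.6%, Plan X 42/211 = 19.9% → the team plan
Affiliate: the team plan 202/296 = 68.2%, Plan X 1513/2702 = 56.0% → the team plan
Paid: the team plan 347/656 = 52.9%, Plan X 420/905 = 46.4% → the team plan
Organic: the team plan 222/407 = 54.5%, Plan X 217/446 = 48.7% → the team plan
Overall: the team plan 1390/3255 = 42.7%, Plan X 2192/4264 = 51.4% → Plan X
The team plan wins each signup group but Plan X wins overall — the comparison reverses. The team plan's customers skew toward referral, which has a lower base rate.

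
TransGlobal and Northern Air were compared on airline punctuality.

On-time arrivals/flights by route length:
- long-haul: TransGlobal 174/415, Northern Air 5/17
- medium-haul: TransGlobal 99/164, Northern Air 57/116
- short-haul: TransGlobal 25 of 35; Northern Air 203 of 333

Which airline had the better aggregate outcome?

Long-haul: TransGlobal 174/415 = 41.9%, Northern Air 5/17 = 29.4% → TransGlobal
Medium-haul: TransGlobal 99/164 = 60.4%, Northern Air 57/116 = 49.1% → TransGlobal
Short-haul: TransGlobal 25/35 = 71.4%, Northern Air 203/333 = 61.0% → TransGlobal
Overall: TransGlobal 298/614 = 48.5%, Northern Air 265/466 = 56.9% → Northern Air
(TransGlobal wins every route group but Northern Air wins overall — TransGlobal's flights skew toward the low-rate long-haul group.)

Northern Air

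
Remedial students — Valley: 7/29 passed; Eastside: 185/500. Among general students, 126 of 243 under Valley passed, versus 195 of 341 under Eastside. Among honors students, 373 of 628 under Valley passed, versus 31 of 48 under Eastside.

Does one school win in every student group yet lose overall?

Yes

Remedial: Valley 7/29 = 24.1%, Eastside 185/500 = 37.0% → Eastside
General: Valley 126/243 = 51.9%, Eastside 195/341 = 57.2% → Eastside
Honors: Valley 373/628 = 59.4%, Eastside 31/48 = 64.6% → Eastside
Overall: Valley 506/900 = 56.2%, Eastside 411/889 = 46.2% → Valley
Eastside wins each student group but Valley wins overall — the comparison reverses. Eastside's students skew toward remedial, which has a lower base rate.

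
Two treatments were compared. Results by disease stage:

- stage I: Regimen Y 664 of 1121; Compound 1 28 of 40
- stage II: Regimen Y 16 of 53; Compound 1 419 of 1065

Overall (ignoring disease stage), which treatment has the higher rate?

Regimen Y

Stage I: Regimen Y 664/1121 = 59.2%, Compound 1 28/40 = 70.0% → Compound 1
Stage II: Regimen Y 16/53 = 30.2%, Compound 1 419/1065 = 39.3% → Compound 1
Overall: Regimen Y 680/1174 = 57.9%, Compound 1 447/1105 = 40.5% → Regimen Y
(Compound 1 wins every disease group but Regimen Y wins overall — Compound 1's patients skew toward the low-rate stage II group.)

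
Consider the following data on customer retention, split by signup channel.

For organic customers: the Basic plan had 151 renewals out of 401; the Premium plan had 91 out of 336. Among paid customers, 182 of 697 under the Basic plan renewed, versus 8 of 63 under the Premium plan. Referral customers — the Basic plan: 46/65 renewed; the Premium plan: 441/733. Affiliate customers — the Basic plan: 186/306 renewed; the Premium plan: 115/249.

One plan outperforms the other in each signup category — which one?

the Basic plan

Organic: the Basic plan 151/401 = 37.7%, the Premium plan 91/336 = 27.1% → the Basic plan
Paid: the Basic plan 182/697 = 26.1%, the Premium plan 8/63 = 12.7% → the Basic plan
Referral: the Basic plan 46/65 = 70.8%, the Premium plan 441/733 = 60.2% → the Basic plan
Affiliate: the Basic plan 186/306 = 60.8%, the Premium plan 115/249 = 46.2% → the Basic plan
The Basic plan has the higher rate in all 4 groups.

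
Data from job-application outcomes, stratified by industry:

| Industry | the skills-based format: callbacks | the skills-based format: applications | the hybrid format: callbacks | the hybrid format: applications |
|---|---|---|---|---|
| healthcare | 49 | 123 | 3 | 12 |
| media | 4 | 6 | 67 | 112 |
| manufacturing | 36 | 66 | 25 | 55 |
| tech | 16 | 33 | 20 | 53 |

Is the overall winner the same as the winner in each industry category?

Healthcare: the skills-based format 49/123 = 39.8%, the hybrid format 3/12 = 25.0% → the skills-based format
Media: the skills-based format 4/6 = 66.7%, the hybrid format 67/112 = 59.8% → the skills-based format
Manufacturing: the skills-based format 36/66 = 54.5%, the hybrid format 25/55 = 45.5% → the skills-based format
Tech: the skills-based format 16/33 = 48.5%, the hybrid format 20/53 = 37.7% → the skills-based format
Overall: the skills-based format 105/228 = 46.1%, the hybrid format 115/232 = 49.6% → the hybrid format
The skills-based format wins each industry group but the hybrid format wins overall — the comparison reverses. The skills-based format's applications skew toward healthcare, which has a lower base rate.

No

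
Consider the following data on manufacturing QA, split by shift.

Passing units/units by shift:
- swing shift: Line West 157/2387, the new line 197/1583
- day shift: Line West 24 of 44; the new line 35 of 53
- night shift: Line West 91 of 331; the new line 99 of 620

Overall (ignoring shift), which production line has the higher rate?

Swing shift: Line West 157/2387 = 6.6%, the new line 197/1583 = 12.4% → the new line
Day shift: Line West 24/44 = 54.5%, the new line 35/53 = 66.0% → the new line
Night shift: Line West 91/331 = 27.5%, the new line 99/620 = 16.0% → Line West
Overall: Line West 272/2762 = 9.8%, the new line 331/2256 = 14.7% → the new line
(Neither sweeps every shift group, but the new line has the higher pooled rate.)

the new line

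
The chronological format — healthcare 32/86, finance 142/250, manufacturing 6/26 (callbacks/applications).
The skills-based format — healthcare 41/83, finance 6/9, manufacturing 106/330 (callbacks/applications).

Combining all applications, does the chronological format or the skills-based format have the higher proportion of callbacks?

Healthcare: the chronological format 32/86 = 37.2%, the skills-based format 41/83 = 49.4% → the skills-based format
Finance: the chronological format 142/250 = 56.8%, the skills-based format 6/9 = 66.7% → the skills-based format
Manufacturing: the chronological format 6/26 = 23.1%, the skills-based format 106/330 = 32.1% → the skills-based format
Overall: the chronological format 180/362 = 49.7%, the skills-based format 153/422 = 36.3% → the chronological format
(The skills-based format wins every industry group but the chronological format wins overall — the skills-based format's applications skew toward the low-rate manufacturing group.)

the chronological format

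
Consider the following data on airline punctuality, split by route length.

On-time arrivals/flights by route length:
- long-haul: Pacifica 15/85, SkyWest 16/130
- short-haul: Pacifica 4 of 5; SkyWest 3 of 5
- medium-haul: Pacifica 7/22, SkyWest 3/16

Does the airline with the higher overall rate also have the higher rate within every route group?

Long-haul: Pacifica 15/85 = 17.6%, SkyWest 16/130 = 12.3% → Pacifica
Short-haul: Pacifica 4/5 = 80.0%, SkyWest 3/5 = 60.0% → Pacifica
Medium-haul: Pacifica 7/22 = 31.8%, SkyWest 3/16 = 18.8% → Pacifica
Overall: Pacifica 26/112 = 23.2%, SkyWest 22/151 = 14.6% → Pacifica
Pacifica wins overall and in every route group — no reversal.

Yes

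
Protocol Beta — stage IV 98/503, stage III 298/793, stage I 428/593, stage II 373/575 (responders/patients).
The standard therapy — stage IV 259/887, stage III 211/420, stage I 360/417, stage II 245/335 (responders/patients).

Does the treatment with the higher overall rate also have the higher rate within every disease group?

Yes

Stage IV: Protocol Beta 98/503 = 19.5%, the standard therapy 259/887 = 29.2% → the standard therapy
Stage III: Protocol Beta 298/793 = 37.6%, the standard therapy 211/420 = 50.2% → the standard therapy
Stage I: Protocol Beta 428/593 = 72.2%, the standard therapy 360/417 = 86.3% → the standard therapy
Stage II: Protocol Beta 373/575 = 64.9%, the standard therapy 245/335 = 73.1% → the standard therapy
Overall: Protocol Beta 1197/2464 = 48.6%, the standard therapy 1075/2059 = 52.2% → the standard therapy
The standard therapy wins overall and in every disease group — no reversal.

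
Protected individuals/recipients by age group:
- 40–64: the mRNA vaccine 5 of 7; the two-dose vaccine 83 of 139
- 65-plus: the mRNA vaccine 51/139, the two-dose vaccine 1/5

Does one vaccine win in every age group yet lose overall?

Yes

40–64: the mRNA vaccine 5/7 = 71.4%, the two-dose vaccine 83/139 = 59.7% → the mRNA vaccine
65-plus: the mRNA vaccine 51/139 = 36.7%, the two-dose vaccine 1/5 = 20.0% → the mRNA vaccine
Overall: the mRNA vaccine 56/146 = 38.4%, the two-dose vaccine 84/144 = 58.3% → the two-dose vaccine
The mRNA vaccine wins each age group but the two-dose vaccine wins overall — the comparison reverses. The mRNA vaccine's recipients skew toward 65-plus, which has a lower base rate.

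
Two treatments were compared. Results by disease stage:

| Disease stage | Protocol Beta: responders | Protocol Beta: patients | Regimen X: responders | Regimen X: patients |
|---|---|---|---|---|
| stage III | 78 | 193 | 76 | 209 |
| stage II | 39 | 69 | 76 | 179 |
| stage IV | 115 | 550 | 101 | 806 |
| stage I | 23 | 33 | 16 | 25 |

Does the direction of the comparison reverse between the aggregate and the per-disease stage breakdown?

No

Stage III: Protocol Beta 78/193 = 40.4%, Regimen X 76/209 = 36.4% → Protocol Beta
Stage II: Protocol Beta 39/69 = 56.5%, Regimen X 76/179 = 42.5% → Protocol Beta
Stage IV: Protocol Beta 115/550 = 20.9%, Regimen X 101/806 = 12.5% → Protocol Beta
Stage I: Protocol Beta 23/33 = 69.7%, Regimen X 16/25 = 64.0% → Protocol Beta
Overall: Protocol Beta 255/845 = 30.2%, Regimen X 269/1219 = 22.1% → Protocol Beta
Protocol Beta wins overall and in every disease group — no reversal.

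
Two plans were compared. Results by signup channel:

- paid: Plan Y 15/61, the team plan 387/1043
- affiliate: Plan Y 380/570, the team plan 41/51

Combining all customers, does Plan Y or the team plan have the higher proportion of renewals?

Plan Y

Paid: Plan Y 15/61 = 24.6%, the team plan 387/1043 = 37.1% → the team plan
Affiliate: Plan Y 380/570 = 66.7%, the team plan 41/51 = 80.4% → the team plan
Overall: Plan Y 395/631 = 62.6%, the team plan 428/1094 = 39.1% → Plan Y
(The team plan wins every signup group but Plan Y wins overall — the team plan's customers skew toward the low-rate paid group.)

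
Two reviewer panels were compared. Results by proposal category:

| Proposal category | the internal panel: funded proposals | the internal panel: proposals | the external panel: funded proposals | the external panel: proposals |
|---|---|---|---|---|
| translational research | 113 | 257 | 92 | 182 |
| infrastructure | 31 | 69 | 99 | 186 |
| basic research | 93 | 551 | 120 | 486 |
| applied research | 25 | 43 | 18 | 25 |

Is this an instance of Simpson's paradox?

Translational research: the internal panel 113/257 = 44.0%, the external panel 92/182 = 50.5% → the external panel
Infrastructure: the internal panel 31/69 = 44.9%, the external panel 99/186 = 53.2% → the external panel
Basic research: the internal panel 93/551 = 16.9%, the external panel 120/486 = 24.7% → the external panel
Applied research: the internal panel 25/43 = 58.1%, the external panel 18/25 = 72.0% → the external panel
Overall: the internal panel 262/920 = 28.5%, the external panel 329/879 = 37.4% → the external panel
The external panel wins overall and in every proposal group — no reversal.

No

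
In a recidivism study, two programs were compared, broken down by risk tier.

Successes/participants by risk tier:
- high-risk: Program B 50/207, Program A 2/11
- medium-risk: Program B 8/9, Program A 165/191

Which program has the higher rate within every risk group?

Program B

High-risk: Program B 50/207 = 24.2%, Program A 2/11 = 18.2% → Program B
Medium-risk: Program B 8/9 = 88.9%, Program A 165/191 = 86.4% → Program B
Program B has the higher rate in both groups.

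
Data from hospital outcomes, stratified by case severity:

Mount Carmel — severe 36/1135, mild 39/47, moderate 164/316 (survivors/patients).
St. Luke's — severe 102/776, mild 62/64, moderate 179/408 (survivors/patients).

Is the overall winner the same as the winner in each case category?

No

Severe: Mount Carmel 36/1135 = 3.2%, St. Luke's 102/776 = 13.1% → St. Luke's
Mild: Mount Carmel 39/47 = 83.0%, St. Luke's 62/64 = 96.9% → St. Luke's
Moderate: Mount Carmel 164/316 = 51.9%, St. Luke's 179/408 = 43.9% → Mount Carmel
Overall: Mount Carmel 239/1498 = 16.0%, St. Luke's 343/1248 = 27.5% → St. Luke's
Neither sweeps: Mount Carmel wins 1 of 3 groups, St. Luke's wins 2. St. Luke's wins overall but not every group — no Simpson reversal.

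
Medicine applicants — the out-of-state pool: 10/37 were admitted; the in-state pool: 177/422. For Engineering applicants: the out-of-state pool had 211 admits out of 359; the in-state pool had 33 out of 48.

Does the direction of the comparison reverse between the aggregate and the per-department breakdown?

Yes

Medicine: the out-of-state pool 10/37 = 27.0%, the in-state pool 177/422 = 41.9% → the in-state pool
Engineering: the out-of-state pool 211/359 = 58.8%, the in-state pool 33/48 = 68.8% → the in-state pool
Overall: the out-of-state pool 221/396 = 55.8%, the in-state pool 210/470 = 44.7% → the out-of-state pool
The in-state pool wins each department group but the out-of-state pool wins overall — the comparison reverses. The in-state pool's applicants skew toward Medicine, which has a lower base rate.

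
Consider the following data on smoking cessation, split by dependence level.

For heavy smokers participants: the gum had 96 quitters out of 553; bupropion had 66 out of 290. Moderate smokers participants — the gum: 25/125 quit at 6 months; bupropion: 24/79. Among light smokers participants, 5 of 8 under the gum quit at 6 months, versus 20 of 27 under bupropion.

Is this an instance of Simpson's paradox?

No

Heavy smokers: the gum 96/553 = 17.4%, bupropion 66/290 = 22.8% → bupropion
Moderate smokers: the gum 25/125 = 20.0%, bupropion 24/79 = 30.4% → bupropion
Light smokers: the gum 5/8 = 62.5%, bupropion 20/27 = 74.1% → bupropion
Overall: the gum 126/686 = 18.4%, bupropion 110/396 = 27.8% → bupropion
Bupropion wins overall and in every dependence group — no reversal.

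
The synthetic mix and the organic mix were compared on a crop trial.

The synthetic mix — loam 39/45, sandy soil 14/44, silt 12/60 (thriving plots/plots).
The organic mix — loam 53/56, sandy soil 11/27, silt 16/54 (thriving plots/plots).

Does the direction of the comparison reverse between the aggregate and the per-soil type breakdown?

No

Loam: the synthetic mix 39/45 = 86.7%, the organic mix 53/56 = 94.6% → the organic mix
Sandy soil: the synthetic mix 14/44 = 31.8%, the organic mix 11/27 = 40.7% → the organic mix
Silt: the synthetic mix 12/60 = 20.0%, the organic mix 16/54 = 29.6% → the organic mix
Overall: the synthetic mix 65/149 = 43.6%, the organic mix 80/137 = 58.4% → the organic mix
The organic mix wins overall and in every soil group — no reversal.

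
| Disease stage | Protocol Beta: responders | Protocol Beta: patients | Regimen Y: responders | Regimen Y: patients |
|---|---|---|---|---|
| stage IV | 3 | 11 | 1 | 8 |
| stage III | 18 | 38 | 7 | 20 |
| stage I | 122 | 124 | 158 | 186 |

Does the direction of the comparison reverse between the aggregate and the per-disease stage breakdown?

No

Stage IV: Protocol Beta 3/11 = 27.3%, Regimen Y 1/8 = 12.5% → Protocol Beta
Stage III: Protocol Beta 18/38 = 47.4%, Regimen Y 7/20 = 35.0% → Protocol Beta
Stage I: Protocol Beta 122/124 = 98.4%, Regimen Y 158/186 = 84.9% → Protocol Beta
Overall: Protocol Beta 143/173 = 82.7%, Regimen Y 166/214 = 77.6% → Protocol Beta
Protocol Beta wins overall and in every disease group — no reversal.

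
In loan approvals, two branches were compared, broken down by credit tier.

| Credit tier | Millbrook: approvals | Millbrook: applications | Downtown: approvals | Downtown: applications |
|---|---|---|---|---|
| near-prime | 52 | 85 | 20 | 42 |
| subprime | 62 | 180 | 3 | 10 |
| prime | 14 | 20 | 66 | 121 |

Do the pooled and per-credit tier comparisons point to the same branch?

Near-prime: Millbrook 52/85 = 61.2%, Downtown 20/42 = 47.6% → Millbrook
Subprime: Millbrook 62/180 = 34.4%, Downtown 3/10 = 30.0% → Millbrook
Prime: Millbrook 14/20 = 70.0%, Downtown 66/121 = 54.5% → Millbrook
Overall: Millbrook 128/285 = 44.9%, Downtown 89/173 = 51.4% → Downtown
Millbrook wins each credit group but Downtown wins overall — the comparison reverses. Millbrook's applications skew toward subprime, which has a lower base rate.

No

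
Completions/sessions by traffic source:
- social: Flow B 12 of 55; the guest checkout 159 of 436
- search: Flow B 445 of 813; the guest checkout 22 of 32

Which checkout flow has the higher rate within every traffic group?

the guest checkout

Social: Flow B 12/55 = 21.8%, the guest checkout 159/436 = 36.5% → the guest checkout
Search: Flow B 445/813 = 54.7%, the guest checkout 22/32 = 68.8% → the guest checkout
The guest checkout has the higher rate in both groups.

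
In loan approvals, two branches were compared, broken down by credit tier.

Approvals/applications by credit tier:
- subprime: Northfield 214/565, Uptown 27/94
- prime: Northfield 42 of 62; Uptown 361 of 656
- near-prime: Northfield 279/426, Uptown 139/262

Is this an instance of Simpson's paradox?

Yes

Subprime: Northfield 214/565 = 37.9%, Uptown 27/94 = 28.7% → Northfield
Prime: Northfield 42/62 = 67.7%, Uptown 361/656 = 55.0% → Northfield
Near-prime: Northfield 279/426 = 65.5%, Uptown 139/262 = 53.1% → Northfield
Overall: Northfield 535/1053 = 50.8%, Uptown 527/1012 = 52.1% → Uptown
Northfield wins each credit group but Uptown wins overall — the comparison reverses. Northfield's applications skew toward subprime, which has a lower base rate.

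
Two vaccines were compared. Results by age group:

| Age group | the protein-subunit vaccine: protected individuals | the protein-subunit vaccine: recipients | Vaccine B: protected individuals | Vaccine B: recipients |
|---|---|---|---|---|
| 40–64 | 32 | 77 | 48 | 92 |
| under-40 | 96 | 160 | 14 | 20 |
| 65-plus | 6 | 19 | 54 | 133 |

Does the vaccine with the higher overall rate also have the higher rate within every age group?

40–64: the protein-subunit vaccine 32/77 = 41.6%, Vaccine B 48/92 = 52.2% → Vaccine B
Under-40: the protein-subunit vaccine 96/160 = 60.0%, Vaccine B 14/20 = 70.0% → Vaccine B
65-plus: the protein-subunit vaccine 6/19 = 31.6%, Vaccine B 54/133 = 40.6% → Vaccine B
Overall: the protein-subunit vaccine 134/256 = 52.3%, Vaccine B 116/245 = 47.3% → the protein-subunit vaccine
Vaccine B wins each age group but the protein-subunit vaccine wins overall — the comparison reverses. Vaccine B's recipients skew toward 65-plus, which has a lower base rate.

No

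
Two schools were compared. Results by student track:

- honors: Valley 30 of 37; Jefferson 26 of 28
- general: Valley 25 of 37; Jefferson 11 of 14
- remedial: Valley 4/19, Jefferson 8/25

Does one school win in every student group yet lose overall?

No

Honors: Valley 30/37 = 81.1%, Jefferson 26/28 = 92.9% → Jefferson
General: Valley 25/37 = 67.6%, Jefferson 11/14 = 78.6% → Jefferson
Remedial: Valley 4/19 = 21.1%, Jefferson 8/25 = 32.0% → Jefferson
Overall: Valley 59/93 = 63.4%, Jefferson 45/67 = 67.2% → Jefferson
Jefferson wins overall and in every student group — no reversal.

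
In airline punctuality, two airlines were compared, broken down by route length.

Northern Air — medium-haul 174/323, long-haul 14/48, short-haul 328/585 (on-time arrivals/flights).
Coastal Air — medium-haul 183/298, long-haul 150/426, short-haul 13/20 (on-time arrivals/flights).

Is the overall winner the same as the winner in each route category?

Medium-haul: Northern Air 174/323 = 53.9%, Coastal Air 183/298 = 61.4% → Coastal Air
Long-haul: Northern Air 14/48 = 29.2%, Coastal Air 150/426 = 35.2% → Coastal Air
Short-haul: Northern Air 328/585 = 56.1%, Coastal Air 13/20 = 65.0% → Coastal Air
Overall: Northern Air 516/956 = 54.0%, Coastal Air 346/744 = 46.5% → Northern Air
Coastal Air wins each route group but Northern Air wins overall — the comparison reverses. Coastal Air's flights skew toward long-haul, which has a lower base rate.

No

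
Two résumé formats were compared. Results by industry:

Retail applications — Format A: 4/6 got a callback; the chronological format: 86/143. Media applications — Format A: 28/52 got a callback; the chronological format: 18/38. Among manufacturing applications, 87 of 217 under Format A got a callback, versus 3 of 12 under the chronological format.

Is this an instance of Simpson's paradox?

Retail: Format A 4/6 = 66.7%, the chronological format 86/143 = 60.1% → Format A
Media: Format A 28/52 = 53.8%, the chronological format 18/38 = 47.4% → Format A
Manufacturing: Format A 87/217 = 40.1%, the chronological format 3/12 = 25.0% → Format A
Overall: Format A 119/275 = 43.3%, the chronological format 107/193 = 55.4% → the chronological format
Format A wins each industry group but the chronological format wins overall — the comparison reverses. Format A's applications skew toward manufacturing, which has a lower base rate.

Yes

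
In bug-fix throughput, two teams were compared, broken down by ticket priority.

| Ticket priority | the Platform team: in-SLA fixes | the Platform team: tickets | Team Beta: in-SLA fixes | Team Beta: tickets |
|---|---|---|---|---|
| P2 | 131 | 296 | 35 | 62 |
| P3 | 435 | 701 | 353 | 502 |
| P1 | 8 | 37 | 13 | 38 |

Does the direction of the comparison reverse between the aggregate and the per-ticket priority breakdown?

P2: the Platform team 131/296 = 44.3%, Team Beta 35/62 = 56.5% → Team Beta
P3: the Platform team 435/701 = 62.1%, Team Beta 353/502 = 70.3% → Team Beta
P1: the Platform team 8/37 = 21.6%, Team Beta 13/38 = 34.2% → Team Beta
Overall: the Platform team 574/1034 = 55.5%, Team Beta 401/602 = 66.6% → Team Beta
Team Beta wins overall and in every ticket group — no reversal.

No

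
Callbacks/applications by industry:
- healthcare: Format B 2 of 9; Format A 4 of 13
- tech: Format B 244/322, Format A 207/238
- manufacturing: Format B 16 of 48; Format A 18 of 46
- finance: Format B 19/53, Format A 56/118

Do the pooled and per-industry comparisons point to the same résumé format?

Healthcare: Format B 2/9 = 22.2%, Format A 4/13 = 30.8% → Format A
Tech: Format B 244/322 = 75.8%, Format A 207/238 = 87.0% → Format A
Manufacturing: Format B 16/48 = 33.3%, Format A 18/46 = 39.1% → Format A
Finance: Format B 19/53 = 35.8%, Format A 56/118 = 47.5% → Format A
Overall: Format B 281/432 = 65.0%, Format A 285/415 = 68.7% → Format A
Format A wins overall and in every industry group — no reversal.

Yes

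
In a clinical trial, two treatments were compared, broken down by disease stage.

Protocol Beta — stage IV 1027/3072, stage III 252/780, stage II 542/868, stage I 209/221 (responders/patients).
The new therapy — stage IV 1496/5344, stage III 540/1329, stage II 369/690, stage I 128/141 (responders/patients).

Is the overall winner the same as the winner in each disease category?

No

Stage IV: Protocol Beta 1027/3072 = 33.4%, the new therapy 1496/5344 = 28.0% → Protocol Beta
Stage III: Protocol Beta 252/780 = 32.3%, the new therapy 540/1329 = 40.6% → the new therapy
Stage II: Protocol Beta 542/868 = 62.4%, the new therapy 369/690 = 53.5% → Protocol Beta
Stage I: Protocol Beta 209/221 = 94.6%, the new therapy 128/141 = 90.8% → Protocol Beta
Overall: Protocol Beta 2030/4941 = 41.1%, the new therapy 2533/7504 = 33.8% → Protocol Beta
Neither sweeps: Protocol Beta wins 3 of 4 groups, the new therapy wins 1. Protocol Beta wins overall but not every group — no Simpson reversal.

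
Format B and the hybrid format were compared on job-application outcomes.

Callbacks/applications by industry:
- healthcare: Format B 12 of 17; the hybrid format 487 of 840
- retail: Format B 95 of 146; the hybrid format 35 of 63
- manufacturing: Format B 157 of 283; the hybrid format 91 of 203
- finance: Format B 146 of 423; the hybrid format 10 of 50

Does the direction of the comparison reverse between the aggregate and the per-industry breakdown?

Yes

Healthcare: Format B 12/17 = 70.6%, the hybrid format 487/840 = 58.0% → Format B
Retail: Format B 95/146 = 65.1%, the hybrid format 35/63 = 55.6% → Format B
Manufacturing: Format B 157/283 = 55.5%, the hybrid format 91/203 = 44.8% → Format B
Finance: Format B 146/423 = 34.5%, the hybrid format 10/50 = 20.0% → Format B
Overall: Format B 410/869 = 47.2%, the hybrid format 623/1156 = 53.9% → the hybrid format
Format B wins each industry group but the hybrid format wins overall — the comparison reverses. Format B's applications skew toward finance, which has a lower base rate.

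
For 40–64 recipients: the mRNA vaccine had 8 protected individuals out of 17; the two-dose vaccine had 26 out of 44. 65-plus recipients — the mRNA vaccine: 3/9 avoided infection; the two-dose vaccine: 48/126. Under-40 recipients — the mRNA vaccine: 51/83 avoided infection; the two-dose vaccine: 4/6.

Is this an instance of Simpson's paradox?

Yes

40–64: the mRNA vaccine 8/17 = 47.1%, the two-dose vaccine 26/44 = 59.1% → the two-dose vaccine
65-plus: the mRNA vaccine 3/9 = 33.3%, the two-dose vaccine 48/126 = 38.1% → the two-dose vaccine
Under-40: the mRNA vaccine 51/83 = 61.4%, the two-dose vaccine 4/6 = 66.7% → the two-dose vaccine
Overall: the mRNA vaccine 62/109 = 56.9%, the two-dose vaccine 78/176 = 44.3% → the mRNA vaccine
The two-dose vaccine wins each age group but the mRNA vaccine wins overall — the comparison reverses. The two-dose vaccine's recipients skew toward 65-plus, which has a lower base rate.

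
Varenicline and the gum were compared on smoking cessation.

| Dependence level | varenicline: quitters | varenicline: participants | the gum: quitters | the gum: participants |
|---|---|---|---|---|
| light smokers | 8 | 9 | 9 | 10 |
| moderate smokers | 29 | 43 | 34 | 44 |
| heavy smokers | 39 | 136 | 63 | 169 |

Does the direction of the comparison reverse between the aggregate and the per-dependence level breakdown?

No

Light smokers: varenicline 8/9 = 88.9%, the gum 9/10 = 90.0% → the gum
Moderate smokers: varenicline 29/43 = 67.4%, the gum 34/44 = 77.3% → the gum
Heavy smokers: varenicline 39/136 = 28.7%, the gum 63/169 = 37.3% → the gum
Overall: varenicline 76/188 = 40.4%, the gum 106/223 = 47.5% → the gum
The gum wins overall and in every dependence group — no reversal.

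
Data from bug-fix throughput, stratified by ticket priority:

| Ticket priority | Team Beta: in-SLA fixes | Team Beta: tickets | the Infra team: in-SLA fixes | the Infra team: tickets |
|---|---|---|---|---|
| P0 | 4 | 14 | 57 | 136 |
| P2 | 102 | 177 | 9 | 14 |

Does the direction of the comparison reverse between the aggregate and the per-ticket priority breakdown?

P0: Team Beta 4/14 = 28.6%, the Infra team 57/136 = 41.9% → the Infra team
P2: Team Beta 102/177 = 57.6%, the Infra team 9/14 = 64.3% → the Infra team
Overall: Team Beta 106/191 = 55.5%, the Infra team 66/150 = 44.0% → Team Beta
The Infra team wins each ticket group but Team Beta wins overall — the comparison reverses. The Infra team's tickets skew toward P0, which has a lower base rate.

Yes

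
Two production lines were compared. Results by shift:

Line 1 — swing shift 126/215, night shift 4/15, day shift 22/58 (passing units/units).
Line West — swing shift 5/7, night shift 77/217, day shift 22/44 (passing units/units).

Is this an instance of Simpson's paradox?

Swing shift: Line 1 126/215 = 58.6%, Line West 5/7 = 71.4% → Line West
Night shift: Line 1 4/15 = 26.7%, Line West 77/217 = 35.5% → Line West
Day shift: Line 1 22/58 = 37.9%, Line West 22/44 = 50.0% → Line West
Overall: Line 1 152/288 = 52.8%, Line West 104/268 = 38.8% → Line 1
Line West wins each shift group but Line 1 wins overall — the comparison reverses. Line West's units skew toward night shift, which has a lower base rate.

Yes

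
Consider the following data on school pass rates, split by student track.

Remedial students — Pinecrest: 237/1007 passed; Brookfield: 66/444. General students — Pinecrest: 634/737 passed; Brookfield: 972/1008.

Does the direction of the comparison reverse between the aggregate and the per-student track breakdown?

Remedial: Pinecrest 237/1007 = 23.5%, Brookfield 66/444 = 14.9% → Pinecrest
General: Pinecrest 634/737 = 86.0%, Brookfield 972/1008 = 96.4% → Brookfield
Overall: Pinecrest 871/1744 = 49.9%, Brookfield 1038/1452 = 71.5% → Brookfield
Neither sweeps: Pinecrest wins 1 of 2 groups, Brookfield wins 1. Brookfield wins overall but not every group — no Simpson reversal.

No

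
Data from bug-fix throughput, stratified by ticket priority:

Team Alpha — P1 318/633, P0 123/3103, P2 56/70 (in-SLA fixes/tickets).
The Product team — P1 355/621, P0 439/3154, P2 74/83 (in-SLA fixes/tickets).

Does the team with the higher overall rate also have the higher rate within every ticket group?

Yes

P1: Team Alpha 318/633 = 50.2%, the Product team 355/621 = 57.2% → the Product team
P0: Team Alpha 123/3103 = 4.0%, the Product team 439/3154 = 13.9% → the Product team
P2: Team Alpha 56/70 = 80.0%, the Product team 74/83 = 89.2% → the Product team
Overall: Team Alpha 497/3806 = 13.1%, the Product team 868/3858 = 22.5% → the Product team
The Product team wins overall and in every ticket group — no reversal.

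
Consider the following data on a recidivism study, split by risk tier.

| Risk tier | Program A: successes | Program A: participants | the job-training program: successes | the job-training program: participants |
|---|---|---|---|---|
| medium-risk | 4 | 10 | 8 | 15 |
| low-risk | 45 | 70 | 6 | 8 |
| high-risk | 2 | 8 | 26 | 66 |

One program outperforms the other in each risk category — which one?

Medium-risk: Program A 4/10 = 40.0%, the job-training program 8/15 = 53.3% → the job-training program
Low-risk: Program A 45/70 = 64.3%, the job-training program 6/8 = 75.0% → the job-training program
High-risk: Program A 2/8 = 25.0%, the job-training program 26/66 = 39.4% → the job-training program
The job-training program has the higher rate in all 3 groups.

the job-training program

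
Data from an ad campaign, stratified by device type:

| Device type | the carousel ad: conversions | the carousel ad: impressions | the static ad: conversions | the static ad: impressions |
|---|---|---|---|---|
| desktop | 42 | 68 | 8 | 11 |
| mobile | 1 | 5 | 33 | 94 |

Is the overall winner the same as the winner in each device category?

Desktop: the carousel ad 42/68 = 61.8%, the static ad 8/11 = 72.7% → the static ad
Mobile: the carousel ad 1/5 = 20.0%, the static ad 33/94 = 35.1% → the static ad
Overall: the carousel ad 43/73 = 58.9%, the static ad 41/105 = 39.0% → the carousel ad
The static ad wins each device group but the carousel ad wins overall — the comparison reverses. The static ad's impressions skew toward mobile, which has a lower base rate.

No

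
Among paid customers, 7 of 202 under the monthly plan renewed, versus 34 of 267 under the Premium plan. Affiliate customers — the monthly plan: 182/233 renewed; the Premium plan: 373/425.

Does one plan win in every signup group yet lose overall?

Paid: the monthly plan 7/202 = 3.5%, the Premium plan 34/267 = 12.7% → the Premium plan
Affiliate: the monthly plan 182/233 = 78.1%, the Premium plan 373/425 = 87.8% → the Premium plan
Overall: the monthly plan 189/435 = 43.4%, the Premium plan 407/692 = 58.8% → the Premium plan
The Premium plan wins overall and in every signup group — no reversal.

No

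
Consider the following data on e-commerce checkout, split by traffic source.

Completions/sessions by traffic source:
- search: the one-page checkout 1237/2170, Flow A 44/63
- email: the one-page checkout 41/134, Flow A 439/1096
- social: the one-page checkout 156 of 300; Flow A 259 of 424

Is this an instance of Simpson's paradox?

Yes

Search: the one-page checkout 1237/2170 = 57.0%, Flow A 44/63 = 69.8% → Flow A
Email: the one-page checkout 41/134 = 30.6%, Flow A 439/1096 = 40.1% → Flow A
Social: the one-page checkout 156/300 = 52.0%, Flow A 259/424 = 61.1% → Flow A
Overall: the one-page checkout 1434/2604 = 55.1%, Flow A 742/1583 = 46.9% → the one-page checkout
Flow A wins each traffic group but the one-page checkout wins overall — the comparison reverses. Flow A's sessions skew toward email, which has a lower base rate.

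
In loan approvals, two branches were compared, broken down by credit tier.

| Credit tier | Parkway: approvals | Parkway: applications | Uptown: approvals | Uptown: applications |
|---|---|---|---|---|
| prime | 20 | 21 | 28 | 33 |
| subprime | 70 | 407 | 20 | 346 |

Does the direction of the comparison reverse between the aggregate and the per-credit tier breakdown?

No

Prime: Parkway 20/21 = 95.2%, Uptown 28/33 = 84.8% → Parkway
Subprime: Parkway 70/407 = 17.2%, Uptown 20/346 = 5.8% → Parkway
Overall: Parkway 90/428 = 21.0%, Uptown 48/379 = 12.7% → Parkway
Parkway wins overall and in every credit group — no reversal.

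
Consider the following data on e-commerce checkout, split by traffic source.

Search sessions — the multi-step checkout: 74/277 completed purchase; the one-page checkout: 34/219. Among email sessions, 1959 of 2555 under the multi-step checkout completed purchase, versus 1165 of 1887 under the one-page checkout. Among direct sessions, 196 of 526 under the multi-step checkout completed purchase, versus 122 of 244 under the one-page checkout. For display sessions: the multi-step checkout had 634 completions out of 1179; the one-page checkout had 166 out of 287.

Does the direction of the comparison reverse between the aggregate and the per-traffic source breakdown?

No

Search: the multi-step checkout 74/277 = 26.7%, the one-page checkout 34/219 = 15.5% → the multi-step checkout
Email: the multi-step checkout 1959/2555 = 76.7%, the one-page checkout 1165/1887 = 61.7% → the multi-step checkout
Direct: the multi-step checkout 196/526 = 37.3%, the one-page checkout 122/244 = 50.0% → the one-page checkout
Display: the multi-step checkout 634/1179 = 53.8%, the one-page checkout 166/287 = 57.8% → the one-page checkout
Overall: the multi-step checkout 2863/4537 = 63.1%, the one-page checkout 1487/2637 = 56.4% → the multi-step checkout
Neither sweeps: the multi-step checkout wins 2 of 4 groups, the one-page checkout wins 2. The multi-step checkout wins overall but not every group — no Simpson reversal.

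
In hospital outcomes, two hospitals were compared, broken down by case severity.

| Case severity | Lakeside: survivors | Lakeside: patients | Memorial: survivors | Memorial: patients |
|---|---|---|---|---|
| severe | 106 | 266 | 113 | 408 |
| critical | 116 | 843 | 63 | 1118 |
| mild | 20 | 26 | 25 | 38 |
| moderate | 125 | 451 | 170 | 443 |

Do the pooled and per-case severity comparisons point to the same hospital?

No

Severe: Lakeside 106/266 = 39.8%, Memorial 113/408 = 27.7% → Lakeside
Critical: Lakeside 116/843 = 13.8%, Memorial 63/1118 = 5.6% → Lakeside
Mild: Lakeside 20/26 = 76.9%, Memorial 25/38 = 65.8% → Lakeside
Moderate: Lakeside 125/451 = 27.7%, Memorial 170/443 = 38.4% → Memorial
Overall: Lakeside 367/1586 = 23.1%, Memorial 371/2007 = 18.5% → Lakeside
Neither sweeps: Lakeside wins 3 of 4 groups, Memorial wins 1. Lakeside wins overall but not every group — no Simpson reversal.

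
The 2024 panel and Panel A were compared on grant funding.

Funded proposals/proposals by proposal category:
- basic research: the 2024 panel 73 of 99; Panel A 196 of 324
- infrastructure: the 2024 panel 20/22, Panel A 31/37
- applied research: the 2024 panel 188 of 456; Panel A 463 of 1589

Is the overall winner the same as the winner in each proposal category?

Basic research: the 2024 panel 73/99 = 73.7%, Panel A 196/324 = 60.5% → the 2024 panel
Infrastructure: the 2024 panel 20/22 = 90.9%, Panel A 31/37 = 83.8% → the 2024 panel
Applied research: the 2024 panel 188/456 = 41.2%, Panel A 463/1589 = 29.1% → the 2024 panel
Overall: the 2024 panel 281/577 = 48.7%, Panel A 690/1950 = 35.4% → the 2024 panel
The 2024 panel wins overall and in every proposal group — no reversal.

Yes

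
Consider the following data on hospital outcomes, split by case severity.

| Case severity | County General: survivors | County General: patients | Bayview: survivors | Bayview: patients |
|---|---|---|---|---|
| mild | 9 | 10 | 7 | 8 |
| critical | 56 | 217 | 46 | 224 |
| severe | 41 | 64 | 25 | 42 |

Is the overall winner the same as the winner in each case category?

Yes

Mild: County General 9/10 = 90.0%, Bayview 7/8 = 87.5% → County General
Critical: County General 56/217 = 25.8%, Bayview 46/224 = 20.5% → County General
Severe: County General 41/64 = 64.1%, Bayview 25/42 = 59.5% → County General
Overall: County General 106/291 = 36.4%, Bayview 78/274 = 28.5% → County General
County General wins overall and in every case group — no reversal.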